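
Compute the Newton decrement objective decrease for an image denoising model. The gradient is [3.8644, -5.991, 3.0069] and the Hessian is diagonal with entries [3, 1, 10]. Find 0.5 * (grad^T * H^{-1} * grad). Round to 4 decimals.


Step 1: H is diagonal, so H^(-1) * g = [1.2881, -5.991, 0.3007].
Step 2: g^T H^(-1) g = sum_i g_i^2 / H_ii
  = (3.8644)^2/3 + (-5.991)^2/1 + (3.0069)^2/10
  = 4.9779 + 35.8921 + 0.9041 = 41.7741
Step 3: Objective decrease = 0.5 * g^T H^(-1) g = 20.887


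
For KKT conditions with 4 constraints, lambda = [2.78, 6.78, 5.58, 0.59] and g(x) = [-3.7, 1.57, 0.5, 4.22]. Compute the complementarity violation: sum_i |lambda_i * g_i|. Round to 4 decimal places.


KKT complementary slackness check:
lambda_1 * g_1 = 2.78 * -3.7 = -10.286
lambda_2 * g_2 = 6.78 * 1.57 = 10.6446
lambda_3 * g_3 = 5.58 * 0.5 = 2.79
lambda_4 * g_4 = 0.59 * 4.22 = 2.4898
Total violation = 10.286 + 10.6446 + 2.79 + 2.4898 = 26.2104


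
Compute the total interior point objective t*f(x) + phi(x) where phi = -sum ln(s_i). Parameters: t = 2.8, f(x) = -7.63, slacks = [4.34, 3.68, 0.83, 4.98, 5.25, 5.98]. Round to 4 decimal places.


Step 1: Compute log-barrier.
ln values: [1.4679, 1.3029, -0.1863, 1.6054, 1.6582, 1.7884]
phi = -(1.4679 + 1.3029 - 0.1863 + 1.6054 + 1.6582 + 1.7884) = -7.6365
Step 2: Compute augmented objective.
t*f(x) = 2.8*-7.63 = -21.364
Total = -21.364 - 7.6365 = -29.0005


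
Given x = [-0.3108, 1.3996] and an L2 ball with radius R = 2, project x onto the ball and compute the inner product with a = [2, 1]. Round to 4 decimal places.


Step 1: Compute ||x|| (intermediates to 6 decimals).
||x|| = sqrt((-0.3108)^2 + 1.3996^2) = 1.433693
Step 2: Project.
Since ||x|| <= R, proj = x (no scaling needed).
proj(x) = [-0.3108, 1.3996]
Step 3: Dot product.
a^T * proj(x) = 2*(-0.3108) + 1*1.3996 = 0.778


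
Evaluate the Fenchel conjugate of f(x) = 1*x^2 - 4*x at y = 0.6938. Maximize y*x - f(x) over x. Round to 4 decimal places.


f*(y) = sup_x {y*x - a*x^2 - b*x} = sup_x {(y-b)*x - a*x^2}
FOC: (y - b) - 2a*x = 0 => x* = (y - b)/(2a)
x* = (0.6938 + 4)/(2*1) = 2.3469
f*(0.6938) = (y-b)^2/(4a) = (0.6938 + 4)^2/(4*1)
= 22.0318/4 = 5.5079


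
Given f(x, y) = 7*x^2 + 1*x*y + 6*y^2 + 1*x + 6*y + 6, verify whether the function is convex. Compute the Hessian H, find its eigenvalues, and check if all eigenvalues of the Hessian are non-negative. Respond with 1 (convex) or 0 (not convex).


The Hessian of f(x,y) = 7*x^2 + 1*x*y + 6*y^2 + 1*x + 6*y + 6 is:
H = [[14, 1], [1, 12]]
Trace = 14 + 12 = 26
Determinant = 14*12 - (1)^2 = 167
Discriminant = (26)^2 - 4*167 = 8.0
Eigenvalues: lambda_1 = 11.5858, lambda_2 = 14.4142
The function is convex.

1


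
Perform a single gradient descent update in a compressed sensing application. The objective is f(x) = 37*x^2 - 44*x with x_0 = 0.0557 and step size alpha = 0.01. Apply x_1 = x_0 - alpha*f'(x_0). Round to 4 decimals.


We compute the gradient at x_0 and apply the update.
f'(x) = 74*x - 44
f'(0.0557) = 74*0.0557 - 44 = -39.8782
x_1 = 0.0557 - 0.01*-39.8782 = 0.4545


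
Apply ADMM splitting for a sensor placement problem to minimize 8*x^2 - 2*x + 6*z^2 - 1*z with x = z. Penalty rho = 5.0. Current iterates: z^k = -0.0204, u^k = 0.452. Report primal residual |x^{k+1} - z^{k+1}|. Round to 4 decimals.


ADMM iteration with rho = 5.0, z^k = -0.0204, u^k = 0.452
Step 1: x-update.
Minimize 8*x^2 - 2*x + (5.0/2)*(x + 0.0204 + 0.452)^2
FOC: (2*8 + 5.0)*x = 2 + 5.0*(-0.0204 - 0.452)
x^{k+1} = -0.0172
Step 2: z-update.
Minimize 6*z^2 - 1*z + (5.0/2)*(-0.0172 - z + 0.452)^2
FOC: (2*6 + 5.0)*z = 1 + 5.0*(-0.0172 + 0.452)
z^{k+1} = 0.1867
Step 3: u-update.
u^{k+1} = 0.452 - 0.0172 - 0.1867 = 0.2481
Step 4: Primal residual = |-0.0172 - 0.1867| = 0.2039


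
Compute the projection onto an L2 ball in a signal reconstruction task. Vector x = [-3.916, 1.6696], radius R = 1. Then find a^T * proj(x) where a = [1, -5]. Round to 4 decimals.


Step 1: Compute ||x|| (intermediates to 6 decimals).
||x|| = sqrt((-3.916)^2 + 1.6696^2) = 4.257067
Step 2: Project.
Since ||x|| > R, scale = R/||x|| = 1/4.257067 = 0.234904, proj(x) = scale * x
proj(x) = [-0.919884, 0.392196]
Step 3: Dot product.
a^T * proj(x) = 1*(-0.919884) - 5*0.392196 = -2.8809


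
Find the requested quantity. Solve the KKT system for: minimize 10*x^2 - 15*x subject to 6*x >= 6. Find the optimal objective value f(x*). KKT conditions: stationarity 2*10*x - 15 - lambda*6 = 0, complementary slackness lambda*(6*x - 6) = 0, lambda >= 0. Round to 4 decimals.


Step 1: Try lambda = 0 (constraint inactive).
x_unc = 15/(2*10) = 0.75
Check: 6*0.75 = 4.5 < 6 -- violated!
Step 2: Constraint must be active: 6*x = 6
x* = 6/6 = 1.0
lambda = (2*10*1.0 - 15)/6 = 0.8333
Step 3: Compute optimal value.
f(x*) = 10*1.0^2 - 15*1.0 = -5.0


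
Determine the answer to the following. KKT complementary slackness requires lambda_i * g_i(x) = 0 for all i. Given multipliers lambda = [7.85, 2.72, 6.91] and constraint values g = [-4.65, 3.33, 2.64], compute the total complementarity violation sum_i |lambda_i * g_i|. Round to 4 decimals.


KKT complementary slackness check:
lambda_1 * g_1 = 7.85 * -4.65 = -36.5025
lambda_2 * g_2 = 2.72 * 3.33 = 9.0576
lambda_3 * g_3 = 6.91 * 2.64 = 18.2424
Total violation = 36.5025 + 9.0576 + 18.2424 = 63.8025


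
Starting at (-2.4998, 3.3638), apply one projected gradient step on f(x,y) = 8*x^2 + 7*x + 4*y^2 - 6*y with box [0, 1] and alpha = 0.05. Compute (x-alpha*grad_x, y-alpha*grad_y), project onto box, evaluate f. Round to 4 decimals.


Step 1: Compute gradient at (-2.4998, 3.3638).
grad_x = 2*8*-2.4998 + 7 = -32.9968
grad_y = 2*4*3.3638 - 6 = 20.9104
Step 2: Gradient step.
x_raw = -2.4998 - 0.05*-32.9968 = -0.85
y_raw = 3.3638 - 0.05*20.9104 = 2.3183
Step 3: Project onto [0, 1].
x_proj = clip(-0.85) = 0.0
y_proj = clip(2.3183) = 1.0
Step 4: Evaluate f.
f(0.0, 1.0) = -2.0


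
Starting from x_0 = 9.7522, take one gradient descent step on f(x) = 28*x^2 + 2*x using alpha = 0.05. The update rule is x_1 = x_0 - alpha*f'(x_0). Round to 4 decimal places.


We compute the gradient at x_0 and apply the update.
f'(x) = 56*x + 2
f'(9.7522) = 56*9.7522 + 2 = 548.1232
x_1 = 9.7522 - 0.05*548.1232 = -17.654


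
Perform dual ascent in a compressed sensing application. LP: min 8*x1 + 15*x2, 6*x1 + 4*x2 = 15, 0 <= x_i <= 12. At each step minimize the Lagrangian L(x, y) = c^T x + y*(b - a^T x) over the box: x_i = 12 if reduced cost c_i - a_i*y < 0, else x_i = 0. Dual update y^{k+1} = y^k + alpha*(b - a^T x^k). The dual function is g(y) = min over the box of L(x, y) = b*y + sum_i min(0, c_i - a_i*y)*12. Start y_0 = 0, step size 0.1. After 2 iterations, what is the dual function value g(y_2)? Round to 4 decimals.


Dual ascent for LP: min 8*x1 + 15*x2, 6*x1 + 4*x2 = 15, 0 <= x_i <= 12
Step 1: y^k = 0.0, reduced costs: (8.0, 15.0)
  x^k = (0.0, 0.0), subgradient = b - a^T x = 15.0
  y^{k+1} = 0.0 + 0.1*15.0 = 1.5
Step 2: y^k = 1.5, reduced costs: (-1.0, 9.0)
  x^k = (12.0, 0.0), subgradient = b - a^T x = -57.0
  y^{k+1} = 1.5 + 0.1*-57.0 = -4.2
Dual objective at y_2 = -4.2: reduced costs (33.2, 31.8), box minimizer x = (0.0, 0.0)
g(y_2) = b*y + (c1 - a1*y)*x1 + (c2 - a2*y)*x2 = 15*(-4.2) + 33.2*0.0 + 31.8*0.0 = -63.0 + 0.0 + 0.0 = -63.0


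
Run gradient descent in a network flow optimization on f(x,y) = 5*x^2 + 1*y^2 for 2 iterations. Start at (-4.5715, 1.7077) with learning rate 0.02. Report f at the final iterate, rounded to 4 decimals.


Gradient descent on f(x,y) = 5*x^2 + 1*y^2.
Starting point: (-4.5715, 1.7077), alpha = 0.02
Step 1: grad_x = 2*5*-4.5715 = -45.715, grad_y = 2*1*1.7077 = 3.4154
  x_1 = -4.5715 - 0.02*-45.715 = -3.6572
  y_1 = 1.7077 - 0.02*3.4154 = 1.6394
Step 2: grad_x = 2*5*-3.6572 = -36.572, grad_y = 2*1*1.6394 = 3.2788
  x_2 = -3.6572 - 0.02*-36.572 = -2.9258
  y_2 = 1.6394 - 0.02*3.2788 = 1.5738
f(-2.9258, 1.5738) = 5*(-2.9258)^2 + 1*1.5738^2 = 45.2773


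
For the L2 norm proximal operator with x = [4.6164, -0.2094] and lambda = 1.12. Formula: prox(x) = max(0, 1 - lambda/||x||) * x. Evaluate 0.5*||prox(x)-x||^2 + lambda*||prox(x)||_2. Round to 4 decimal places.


Step 1: Compute ||x||.
||x|| = 4.6211
Step 2: Compute scaling factor.
scale = max(0, 1 - 1.12/4.6211) = 0.7576
Step 3: prox(x) = [3.4976, -0.1586]
||prox(x)|| = 3.5011
Step 4: Proximal objective.
0.5*||prox-x||^2 = 0.6272
lambda*||prox|| = 3.9212
Total = 4.5485


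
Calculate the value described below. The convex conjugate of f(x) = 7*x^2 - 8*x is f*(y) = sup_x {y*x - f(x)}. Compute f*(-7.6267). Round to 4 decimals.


f*(y) = sup_x {y*x - a*x^2 - b*x} = sup_x {(y-b)*x - a*x^2}
FOC: (y - b) - 2a*x = 0 => x* = (y - b)/(2a)
x* = (-7.6267 + 8)/(2*7) = 0.0267
f*(-7.6267) = (y-b)^2/(4a) = (-7.6267 + 8)^2/(4*7)
= 0.1394/28 = 0.005


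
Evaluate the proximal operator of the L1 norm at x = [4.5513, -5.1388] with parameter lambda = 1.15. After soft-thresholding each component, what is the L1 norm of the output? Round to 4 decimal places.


Soft-thresholding with lambda = 1.15:
prox(4.5513) = sign(4.5513)*max(|4.5513| - 1.15, 0) = 3.4013
prox(-5.1388) = sign(-5.1388)*max(|-5.1388| - 1.15, 0) = -3.9888
prox(x) = [3.4013, -3.9888]
||prox(x)||_1 = 3.4013 + 3.9888 = 7.3901


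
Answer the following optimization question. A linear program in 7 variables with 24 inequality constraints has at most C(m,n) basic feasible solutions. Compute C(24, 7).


Each vertex corresponds to some choice of n active constraints out of m, so the number of vertices is at most C(m, n) = m! / (n!(m-n)!).
m = 24, n = 7
Numerator: 24 * 23 * 22 * 21 * 20 * 19 * 18
Denominator: 7! = 5040
C(24, 7) = 346104


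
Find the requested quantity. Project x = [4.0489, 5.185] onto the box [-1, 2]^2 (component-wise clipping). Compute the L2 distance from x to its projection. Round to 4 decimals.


Project each component onto [-1, 2].
clip(4.0489) = 2.0, clip(5.185) = 2.0
Projection = [2.0, 2.0]
Squared diffs: [4.198, 10.1442]
Distance = sqrt(14.3422) = 3.7871


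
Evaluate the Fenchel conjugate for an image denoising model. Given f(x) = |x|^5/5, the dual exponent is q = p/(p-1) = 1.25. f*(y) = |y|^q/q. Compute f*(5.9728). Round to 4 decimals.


The conjugate exponent q satisfies 1/p + 1/q = 1.
p = 5, so q = 5/(5 - 1) = 1.25
|y|^q = 5.9728^1.25 = 9.3373
f*(5.9728) = 9.3373 / 1.25 = 7.4699


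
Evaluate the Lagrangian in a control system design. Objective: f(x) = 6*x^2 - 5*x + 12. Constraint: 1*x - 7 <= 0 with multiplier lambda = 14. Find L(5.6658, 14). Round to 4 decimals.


Step 1: Evaluate f(x).
f(5.6658) = 6*5.6658^2 - 5*5.6658 + 12 = 176.2787
Step 2: Evaluate g(x).
g(5.6658) = 1*5.6658 - 7 = -1.3342
Step 3: Compute Lagrangian.
L = 176.2787 + 14*-1.3342 = 157.5999


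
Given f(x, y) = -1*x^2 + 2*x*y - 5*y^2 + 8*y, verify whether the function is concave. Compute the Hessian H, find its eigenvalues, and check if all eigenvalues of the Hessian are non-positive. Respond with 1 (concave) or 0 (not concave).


The Hessian of f(x,y) = -1*x^2 + 2*x*y - 5*y^2 + 8*y is:
H = [[-2, 2], [2, -10]]
Trace = -2 - 10 = -12
Determinant = -2*-10 - (2)^2 = 16
Discriminant = (-12)^2 - 4*16 = 80.0
Eigenvalues: lambda_1 = -10.4721, lambda_2 = -1.5279
The function is concave.

1


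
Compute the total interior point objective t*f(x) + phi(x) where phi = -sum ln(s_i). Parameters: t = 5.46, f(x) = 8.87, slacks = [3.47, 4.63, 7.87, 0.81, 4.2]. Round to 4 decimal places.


Step 1: Compute log-barrier.
ln values: [1.2442, 1.5326, 2.0631, -0.2107, 1.4351]
phi = -(1.2442 + 1.5326 + 2.0631 - 0.2107 + 1.4351) = -6.0641
Step 2: Compute augmented objective.
t*f(x) = 5.46*8.87 = 48.4302
Total = 48.4302 - 6.0641 = 42.3661


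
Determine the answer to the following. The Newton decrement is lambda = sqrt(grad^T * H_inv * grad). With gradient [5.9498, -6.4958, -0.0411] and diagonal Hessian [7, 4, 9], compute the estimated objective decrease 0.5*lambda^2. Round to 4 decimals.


Step 1: H is diagonal, so H^(-1) * g = [0.85, -1.624, -0.0046].
Step 2: g^T H^(-1) g = sum_i g_i^2 / H_ii
  = (5.9498)^2/7 + (-6.4958)^2/4 + (-0.0411)^2/9
  = 5.0572 + 10.5489 + 0.0002 = 15.6062
Step 3: Objective decrease = 0.5 * g^T H^(-1) g = 7.8031


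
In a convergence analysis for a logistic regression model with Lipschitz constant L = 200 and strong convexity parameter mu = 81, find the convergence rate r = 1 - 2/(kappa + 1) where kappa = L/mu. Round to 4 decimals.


Step 1: Compute the condition number.
kappa = L/mu = 200/81 = 2.4691
Step 2: Compute the convergence rate.
r = 1 - 2/(kappa + 1) = 1 - 2*mu/(L + mu) = (L - mu)/(L + mu) = 119/281 = 0.4235


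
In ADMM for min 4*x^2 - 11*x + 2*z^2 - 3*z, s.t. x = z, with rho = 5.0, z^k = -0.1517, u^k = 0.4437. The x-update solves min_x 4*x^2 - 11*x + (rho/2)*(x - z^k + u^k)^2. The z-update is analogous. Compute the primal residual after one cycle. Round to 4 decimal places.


ADMM iteration with rho = 5.0, z^k = -0.1517, u^k = 0.4437
Step 1: x-update.
Minimize 4*x^2 - 11*x + (5.0/2)*(x + 0.1517 + 0.4437)^2
FOC: (2*4 + 5.0)*x = 11 + 5.0*(-0.1517 - 0.4437)
x^{k+1} = 0.6172
Step 2: z-update.
Minimize 2*z^2 - 3*z + (5.0/2)*(0.6172 - z + 0.4437)^2
FOC: (2*2 + 5.0)*z = 3 + 5.0*(0.6172 + 0.4437)
z^{k+1} = 0.9227
Step 3: u-update.
u^{k+1} = 0.4437 + 0.6172 - 0.9227 = 0.1382
Step 4: Primal residual = |0.6172 - 0.9227| = 0.3055


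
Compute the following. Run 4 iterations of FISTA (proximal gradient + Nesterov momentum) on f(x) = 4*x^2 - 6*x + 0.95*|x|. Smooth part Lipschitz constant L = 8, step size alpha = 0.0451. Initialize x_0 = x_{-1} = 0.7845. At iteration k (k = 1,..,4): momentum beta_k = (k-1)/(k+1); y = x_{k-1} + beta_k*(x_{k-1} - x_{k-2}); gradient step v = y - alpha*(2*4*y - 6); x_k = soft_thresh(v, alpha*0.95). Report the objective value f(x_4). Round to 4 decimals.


FISTA on f(x) = 4*x^2 - 6*x + 0.95*|x|
L = 8, alpha = 0.0451
Iteration 1: beta = 0.0, y = 0.7845 + 0.0*(0.7845 - 0.7845) = 0.7845
  grad(y) = 0.276, v = y - alpha*grad = 0.7721
  prox(v) = soft_thresh(0.7721, 0.0428) = 0.7292
Iteration 2: beta = 0.3333, y = 0.7292 + 0.3333*(0.7292 - 0.7845) = 0.7108
  grad(y) = -0.3138, v = y - alpha*grad = 0.7249
  prox(v) = soft_thresh(0.7249, 0.0428) = 0.6821
Iteration 3: beta = 0.5, y = 0.6821 + 0.5*(0.6821 - 0.7292) = 0.6585
  grad(y) = -0.7318, v = y - alpha*grad = 0.6915
  prox(v) = soft_thresh(0.6915, 0.0428) = 0.6487
Iteration 4: beta = 0.6, y = 0.6487 + 0.6*(0.6487 - 0.6821) = 0.6286
  grad(y) = -0.9709, v = y - alpha*grad = 0.6724
  prox(v) = soft_thresh(0.6724, 0.0428) = 0.6296
f(x_4) = 4*0.6296^2 - 6*0.6296 + 0.95*|0.6296| = -1.5939


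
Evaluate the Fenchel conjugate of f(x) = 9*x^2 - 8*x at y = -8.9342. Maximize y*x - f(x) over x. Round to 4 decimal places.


f*(y) = sup_x {y*x - a*x^2 - b*x} = sup_x {(y-b)*x - a*x^2}
FOC: (y - b) - 2a*x = 0 => x* = (y - b)/(2a)
x* = (-8.9342 + 8)/(2*9) = -0.0519
f*(-8.9342) = (y-b)^2/(4a) = (-8.9342 + 8)^2/(4*9)
= 0.8727/36 = 0.0242


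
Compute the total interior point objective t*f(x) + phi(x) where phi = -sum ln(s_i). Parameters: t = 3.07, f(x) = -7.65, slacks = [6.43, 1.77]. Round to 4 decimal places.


Step 1: Compute log-barrier.
ln values: [1.861, 0.571]
phi = -(1.861 + 0.571) = -2.432
Step 2: Compute augmented objective.
t*f(x) = 3.07*-7.65 = -23.4855
Total = -23.4855 - 2.432 = -25.9175


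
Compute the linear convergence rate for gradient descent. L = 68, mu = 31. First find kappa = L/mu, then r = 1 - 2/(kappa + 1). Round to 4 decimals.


Step 1: Compute the condition number.
kappa = L/mu = 68/31 = 2.1935
Step 2: Compute the convergence rate.
r = 1 - 2/(kappa + 1) = 1 - 2*mu/(L + mu) = (L - mu)/(L + mu) = 37/99 = 0.3737


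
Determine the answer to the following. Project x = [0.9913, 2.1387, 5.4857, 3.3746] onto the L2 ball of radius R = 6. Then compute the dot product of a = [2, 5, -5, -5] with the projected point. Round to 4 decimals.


Step 1: Compute ||x|| (intermediates to 6 decimals).
||x|| = sqrt(0.9913^2 + 2.1387^2 + 5.4857^2 + 3.3746^2) = 6.858392
Step 2: Project.
Since ||x|| > R, scale = R/||x|| = 6/6.858392 = 0.874841, proj(x) = scale * x
proj(x) = [0.86723, 1.871022, 4.799115, 2.952238]
Step 3: Dot product.
a^T * proj(x) = 2*0.86723 + 5*1.871022 - 5*4.799115 - 5*2.952238 = -27.6672


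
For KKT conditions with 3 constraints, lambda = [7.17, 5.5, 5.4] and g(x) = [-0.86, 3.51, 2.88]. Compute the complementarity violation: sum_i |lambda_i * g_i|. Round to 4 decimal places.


KKT complementary slackness check:
lambda_1 * g_1 = 7.17 * -0.86 = -6.1662
lambda_2 * g_2 = 5.5 * 3.51 = 19.305
lambda_3 * g_3 = 5.4 * 2.88 = 15.552
Total violation = 6.1662 + 19.305 + 15.552 = 41.0232


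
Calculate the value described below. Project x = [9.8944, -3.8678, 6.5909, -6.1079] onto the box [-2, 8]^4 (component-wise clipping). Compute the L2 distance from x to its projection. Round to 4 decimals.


Project each component onto [-2, 8].
clip(9.8944) = 8.0, clip(-3.8678) = -2.0, clip(6.5909) = 6.5909, clip(-6.1079) = -2.0
Projection = [8.0, -2.0, 6.5909, -2.0]
Squared diffs: [3.5888, 3.4887, 0.0, 16.8748]
Distance = sqrt(23.9523) = 4.8941


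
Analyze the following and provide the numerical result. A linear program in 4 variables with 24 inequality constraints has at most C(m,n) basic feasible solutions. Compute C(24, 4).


Each vertex corresponds to some choice of n active constraints out of m, so the number of vertices is at most C(m, n) = m! / (n!(m-n)!).
m = 24, n = 4
Numerator: 24 * 23 * 22 * 21
Denominator: 4! = 24
C(24, 4) = 10626


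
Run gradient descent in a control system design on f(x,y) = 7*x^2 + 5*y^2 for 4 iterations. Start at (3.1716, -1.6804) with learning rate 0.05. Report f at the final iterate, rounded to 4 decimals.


Gradient descent on f(x,y) = 7*x^2 + 5*y^2.
Starting point: (3.1716, -1.6804), alpha = 0.05
Step 1: grad_x = 2*7*3.1716 = 44.4024, grad_y = 2*5*-1.6804 = -16.804
  x_1 = 3.1716 - 0.05*44.4024 = 0.9515
  y_1 = -1.6804 - 0.05*-16.804 = -0.8402
Step 2: grad_x = 2*7*0.9515 = 13.3207, grad_y = 2*5*-0.8402 = -8.402
  x_2 = 0.9515 - 0.05*13.3207 = 0.2854
  y_2 = -0.8402 - 0.05*-8.402 = -0.4201
Step 3: grad_x = 2*7*0.2854 = 3.9962, grad_y = 2*5*-0.4201 = -4.201
  x_3 = 0.2854 - 0.05*3.9962 = 0.0856
  y_3 = -0.4201 - 0.05*-4.201 = -0.2101
Step 4: grad_x = 2*7*0.0856 = 1.1989, grad_y = 2*5*-0.2101 = -2.1005
  x_4 = 0.0856 - 0.05*1.1989 = 0.0257
  y_4 = -0.2101 - 0.05*-2.1005 = -0.105
f(0.0257, -0.105) = 7*0.0257^2 + 5*(-0.105)^2 = 0.0598


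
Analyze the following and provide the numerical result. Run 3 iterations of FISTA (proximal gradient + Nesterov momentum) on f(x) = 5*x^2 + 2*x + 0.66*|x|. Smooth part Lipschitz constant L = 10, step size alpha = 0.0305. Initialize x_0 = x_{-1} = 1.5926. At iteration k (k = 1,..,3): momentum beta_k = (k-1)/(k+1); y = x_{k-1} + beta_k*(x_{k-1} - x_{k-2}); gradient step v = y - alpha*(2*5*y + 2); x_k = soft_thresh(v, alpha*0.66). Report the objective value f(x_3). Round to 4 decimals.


FISTA on f(x) = 5*x^2 + 2*x + 0.66*|x|
L = 10, alpha = 0.0305
Iteration 1: beta = 0.0, y = 1.5926 + 0.0*(1.5926 - 1.5926) = 1.5926
  grad(y) = 17.926, v = y - alpha*grad = 1.0459
  prox(v) = soft_thresh(1.0459, 0.0201) = 1.0257
Iteration 2: beta = 0.3333, y = 1.0257 + 0.3333*(1.0257 - 1.5926) = 0.8368
  grad(y) = 10.3677, v = y - alpha*grad = 0.5206
  prox(v) = soft_thresh(0.5206, 0.0201) = 0.5004
Iteration 3: beta = 0.5, y = 0.5004 + 0.5*(0.5004 - 1.0257) = 0.2378
  grad(y) = 4.3777, v = y - alpha*grad = 0.1043
  prox(v) = soft_thresh(0.1043, 0.0201) = 0.0841
f(x_3) = 5*0.0841^2 + 2*0.0841 + 0.66*|0.0841| = 0.2591


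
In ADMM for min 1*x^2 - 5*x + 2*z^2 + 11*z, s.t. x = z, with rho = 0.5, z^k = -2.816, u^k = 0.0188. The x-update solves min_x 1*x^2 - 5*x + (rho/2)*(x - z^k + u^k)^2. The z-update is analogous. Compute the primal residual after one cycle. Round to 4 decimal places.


ADMM iteration with rho = 0.5, z^k = -2.816, u^k = 0.0188
Step 1: x-update.
Minimize 1*x^2 - 5*x + (0.5/2)*(x + 2.816 + 0.0188)^2
FOC: (2*1 + 0.5)*x = 5 + 0.5*(-2.816 - 0.0188)
x^{k+1} = 1.433
Step 2: z-update.
Minimize 2*z^2 + 11*z + (0.5/2)*(1.433 - z + 0.0188)^2
FOC: (2*2 + 0.5)*z = -11 + 0.5*(1.433 + 0.0188)
z^{k+1} = -2.2831
Step 3: u-update.
u^{k+1} = 0.0188 + 1.433 + 2.2831 = 3.735
Step 4: Primal residual = |1.433 + 2.2831| = 3.7162


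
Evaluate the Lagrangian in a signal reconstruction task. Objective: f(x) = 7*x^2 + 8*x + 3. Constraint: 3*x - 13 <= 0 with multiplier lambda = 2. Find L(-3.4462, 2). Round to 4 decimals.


Step 1: Evaluate f(x).
f(-3.4462) = 7*(-3.4462)^2 + 8*(-3.4462) + 3 = 58.5645
Step 2: Evaluate g(x).
g(-3.4462) = 3*-3.4462 - 13 = -23.3386
Step 3: Compute Lagrangian.
L = 58.5645 + 2*-23.3386 = 11.8873


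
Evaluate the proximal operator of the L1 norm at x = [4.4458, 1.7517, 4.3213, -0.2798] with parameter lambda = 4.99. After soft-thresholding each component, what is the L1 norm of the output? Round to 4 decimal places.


Soft-thresholding with lambda = 4.99:
prox(4.4458) = sign(4.4458)*max(|4.4458| - 4.99, 0) = 0.0
prox(1.7517) = sign(1.7517)*max(|1.7517| - 4.99, 0) = 0.0
prox(4.3213) = sign(4.3213)*max(|4.3213| - 4.99, 0) = 0.0
prox(-0.2798) = sign(-0.2798)*max(|-0.2798| - 4.99, 0) = 0.0
prox(x) = [0.0, 0.0, 0.0, 0.0]
||prox(x)||_1 = 0.0 + 0.0 + 0.0 + 0.0 = 0.0


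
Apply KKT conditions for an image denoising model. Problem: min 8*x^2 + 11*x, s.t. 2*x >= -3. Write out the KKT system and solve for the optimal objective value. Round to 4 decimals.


Step 1: Try lambda = 0 (constraint inactive).
Stationarity: 2*8*x + 11 = 0
x* = -11/(2*8) = -0.6875
Check constraint: 2*-0.6875 = -1.375 >= -3 -- satisfied.
Step 2: Compute optimal value.
f(x*) = 8*(-0.6875)^2 + 11*(-0.6875) = -3.7813


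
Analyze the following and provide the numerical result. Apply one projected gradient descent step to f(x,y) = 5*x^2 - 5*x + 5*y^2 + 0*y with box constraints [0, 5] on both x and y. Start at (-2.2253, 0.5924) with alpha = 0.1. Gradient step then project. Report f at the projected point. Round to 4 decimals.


Step 1: Compute gradient at (-2.2253, 0.5924).
grad_x = 2*5*-2.2253 - 5 = -27.253
grad_y = 2*5*0.5924 + 0 = 5.924
Step 2: Gradient step.
x_raw = -2.2253 - 0.1*-27.253 = 0.5
y_raw = 0.5924 - 0.1*5.924 = 0.0
Step 3: Project onto [0, 5].
x_proj = clip(0.5) = 0.5
y_proj = clip(0.0) = 0.0
Step 4: Evaluate f.
f(0.5, 0.0) = -1.25


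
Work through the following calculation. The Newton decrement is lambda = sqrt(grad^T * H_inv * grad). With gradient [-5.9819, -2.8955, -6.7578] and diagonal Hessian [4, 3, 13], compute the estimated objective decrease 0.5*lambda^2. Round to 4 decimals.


Step 1: H is diagonal, so H^(-1) * g = [-1.4955, -0.9652, -0.5198].
Step 2: g^T H^(-1) g = sum_i g_i^2 / H_ii
  = (-5.9819)^2/4 + (-2.8955)^2/3 + (-6.7578)^2/13
  = 8.9458 + 2.7946 + 3.5129 = 15.2533
Step 3: Objective decrease = 0.5 * g^T H^(-1) g = 7.6267


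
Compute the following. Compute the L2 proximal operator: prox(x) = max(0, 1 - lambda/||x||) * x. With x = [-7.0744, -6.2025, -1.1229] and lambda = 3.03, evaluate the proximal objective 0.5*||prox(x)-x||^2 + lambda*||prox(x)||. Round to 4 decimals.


Step 1: Compute ||x||.
||x|| = 9.4752
Step 2: Compute scaling factor.
scale = max(0, 1 - 3.03/9.4752) = 0.6802
Step 3: prox(x) = [-4.8121, -4.219, -0.7638]
||prox(x)|| = 6.4452
Step 4: Proximal objective.
0.5*||prox-x||^2 = 4.5905
lambda*||prox|| = 19.529
Total = 24.1193


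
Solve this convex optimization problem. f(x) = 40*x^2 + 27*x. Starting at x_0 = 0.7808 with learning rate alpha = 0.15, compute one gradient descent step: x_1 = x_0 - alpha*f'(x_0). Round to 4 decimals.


We compute the gradient at x_0 and apply the update.
f'(x) = 80*x + 27
f'(0.7808) = 80*0.7808 + 27 = 89.464
x_1 = 0.7808 - 0.15*89.464 = -12.6388


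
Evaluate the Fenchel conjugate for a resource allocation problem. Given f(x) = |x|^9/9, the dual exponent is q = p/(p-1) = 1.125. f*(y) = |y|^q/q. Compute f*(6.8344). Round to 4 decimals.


The conjugate exponent q satisfies 1/p + 1/q = 1.
p = 9, so q = 9/(9 - 1) = 1.125
|y|^q = 6.8344^1.125 = 8.6904
f*(6.8344) = 8.6904 / 1.125 = 7.7248


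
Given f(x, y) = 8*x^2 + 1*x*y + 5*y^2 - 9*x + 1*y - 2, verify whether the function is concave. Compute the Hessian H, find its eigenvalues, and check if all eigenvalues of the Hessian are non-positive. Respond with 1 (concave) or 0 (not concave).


The Hessian of f(x,y) = 8*x^2 + 1*x*y + 5*y^2 - 9*x + 1*y - 2 is:
H = [[16, 1], [1, 10]]
Trace = 16 + 10 = 26
Determinant = 16*10 - (1)^2 = 159
Discriminant = (26)^2 - 4*159 = 40.0
Eigenvalues: lambda_1 = 9.8377, lambda_2 = 16.1623
The function is not concave.

0


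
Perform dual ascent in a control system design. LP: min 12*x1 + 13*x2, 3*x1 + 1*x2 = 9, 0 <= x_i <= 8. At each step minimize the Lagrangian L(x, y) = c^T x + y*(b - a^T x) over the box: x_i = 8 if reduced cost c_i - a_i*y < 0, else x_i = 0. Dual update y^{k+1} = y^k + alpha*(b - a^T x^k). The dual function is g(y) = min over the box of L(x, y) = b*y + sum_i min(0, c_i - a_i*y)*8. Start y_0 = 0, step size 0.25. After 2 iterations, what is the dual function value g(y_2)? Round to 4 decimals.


Dual ascent for LP: min 12*x1 + 13*x2, 3*x1 + 1*x2 = 9, 0 <= x_i <= 8
Step 1: y^k = 0.0, reduced costs: (12.0, 13.0)
  x^k = (0.0, 0.0), subgradient = b - a^T x = 9.0
  y^{k+1} = 0.0 + 0.25*9.0 = 2.25
Step 2: y^k = 2.25, reduced costs: (5.25, 10.75)
  x^k = (0.0, 0.0), subgradient = b - a^T x = 9.0
  y^{k+1} = 2.25 + 0.25*9.0 = 4.5
Dual objective at y_2 = 4.5: reduced costs (-1.5, 8.5), box minimizer x = (8.0, 0.0)
g(y_2) = b*y + (c1 - a1*y)*x1 + (c2 - a2*y)*x2 = 9*4.5 + (-1.5)*8.0 + 8.5*0.0 = 40.5 - 12.0 + 0.0 = 28.5


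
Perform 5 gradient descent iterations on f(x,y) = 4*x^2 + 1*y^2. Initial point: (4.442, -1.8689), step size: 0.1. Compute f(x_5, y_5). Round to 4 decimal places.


Gradient descent on f(x,y) = 4*x^2 + 1*y^2.
Starting point: (4.442, -1.8689), alpha = 0.1
Step 1: grad_x = 2*4*4.442 = 35.536, grad_y = 2*1*-1.8689 = -3.7378
  x_1 = 4.442 - 0.1*35.536 = 0.8884
  y_1 = -1.8689 - 0.1*-3.7378 = -1.4951
Step 2: grad_x = 2*4*0.8884 = 7.1072, grad_y = 2*1*-1.4951 = -2.9902
  x_2 = 0.8884 - 0.1*7.1072 = 0.1777
  y_2 = -1.4951 - 0.1*-2.9902 = -1.1961
Step 3: grad_x = 2*4*0.1777 = 1.4214, grad_y = 2*1*-1.1961 = -2.3922
  x_3 = 0.1777 - 0.1*1.4214 = 0.0355
  y_3 = -1.1961 - 0.1*-2.3922 = -0.9569
Step 4: grad_x = 2*4*0.0355 = 0.2843, grad_y = 2*1*-0.9569 = -1.9138
  x_4 = 0.0355 - 0.1*0.2843 = 0.0071
  y_4 = -0.9569 - 0.1*-1.9138 = -0.7655
Step 5: grad_x = 2*4*0.0071 = 0.0569, grad_y = 2*1*-0.7655 = -1.531
  x_5 = 0.0071 - 0.1*0.0569 = 0.0014
  y_5 = -0.7655 - 0.1*-1.531 = -0.6124
f(0.0014, -0.6124) = 4*0.0014^2 + 1*(-0.6124)^2 = 0.375


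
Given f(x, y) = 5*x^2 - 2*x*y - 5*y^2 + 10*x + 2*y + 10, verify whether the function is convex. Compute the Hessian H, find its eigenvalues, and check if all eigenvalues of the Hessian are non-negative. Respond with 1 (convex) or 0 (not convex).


The Hessian of f(x,y) = 5*x^2 - 2*x*y - 5*y^2 + 10*x + 2*y + 10 is:
H = [[10, -2], [-2, -10]]
Trace = 10 - 10 = 0
Determinant = 10*-10 - (-2)^2 = -104
Discriminant = (0)^2 - 4*-104 = 416.0
Eigenvalues: lambda_1 = -10.198, lambda_2 = 10.198
The function is not convex.

0


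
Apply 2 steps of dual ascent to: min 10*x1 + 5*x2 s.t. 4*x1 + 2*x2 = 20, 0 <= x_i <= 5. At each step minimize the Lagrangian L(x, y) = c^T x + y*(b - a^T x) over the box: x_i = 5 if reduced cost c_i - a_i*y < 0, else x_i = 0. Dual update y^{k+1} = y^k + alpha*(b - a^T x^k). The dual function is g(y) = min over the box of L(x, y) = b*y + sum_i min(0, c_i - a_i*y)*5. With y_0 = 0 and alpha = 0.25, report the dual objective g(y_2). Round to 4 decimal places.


Dual ascent for LP: min 10*x1 + 5*x2, 4*x1 + 2*x2 = 20, 0 <= x_i <= 5
Step 1: y^k = 0.0, reduced costs: (10.0, 5.0)
  x^k = (0.0, 0.0), subgradient = b - a^T x = 20.0
  y^{k+1} = 0.0 + 0.25*20.0 = 5.0
Step 2: y^k = 5.0, reduced costs: (-10.0, -5.0)
  x^k = (5.0, 5.0), subgradient = b - a^T x = -10.0
  y^{k+1} = 5.0 + 0.25*-10.0 = 2.5
Dual objective at y_2 = 2.5: reduced costs (0.0, 0.0), box minimizer x = (0.0, 0.0)
g(y_2) = b*y + (c1 - a1*y)*x1 + (c2 - a2*y)*x2 = 20*2.5 + 0.0*0.0 + 0.0*0.0 = 50.0 + 0.0 + 0.0 = 50.0


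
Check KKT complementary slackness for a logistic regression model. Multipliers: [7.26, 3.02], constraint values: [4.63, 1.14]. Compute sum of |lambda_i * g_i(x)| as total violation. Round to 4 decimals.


KKT complementary slackness check:
lambda_1 * g_1 = 7.26 * 4.63 = 33.6138
lambda_2 * g_2 = 3.02 * 1.14 = 3.4428
Total violation = 33.6138 + 3.4428 = 37.0566


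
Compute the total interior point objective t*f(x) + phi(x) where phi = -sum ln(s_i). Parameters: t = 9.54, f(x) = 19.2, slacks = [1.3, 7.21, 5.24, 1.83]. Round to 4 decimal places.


Step 1: Compute log-barrier.
ln values: [0.2624, 1.9755, 1.6563, 0.6043]
phi = -(0.2624 + 1.9755 + 1.6563 + 0.6043) = -4.4985
Step 2: Compute augmented objective.
t*f(x) = 9.54*19.2 = 183.168
Total = 183.168 - 4.4985 = 178.6695


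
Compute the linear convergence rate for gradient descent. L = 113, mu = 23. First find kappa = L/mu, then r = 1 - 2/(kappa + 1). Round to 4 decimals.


Step 1: Compute the condition number.
kappa = L/mu = 113/23 = 4.913
Step 2: Compute the convergence rate.
r = 1 - 2/(kappa + 1) = 1 - 2*mu/(L + mu) = (L - mu)/(L + mu) = 90/136 = 0.6618


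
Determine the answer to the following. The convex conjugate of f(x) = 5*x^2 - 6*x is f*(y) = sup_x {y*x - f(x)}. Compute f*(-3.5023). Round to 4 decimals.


f*(y) = sup_x {y*x - a*x^2 - b*x} = sup_x {(y-b)*x - a*x^2}
FOC: (y - b) - 2a*x = 0 => x* = (y - b)/(2a)
x* = (-3.5023 + 6)/(2*5) = 0.2498
f*(-3.5023) = (y-b)^2/(4a) = (-3.5023 + 6)^2/(4*5)
= 6.2385/20 = 0.3119


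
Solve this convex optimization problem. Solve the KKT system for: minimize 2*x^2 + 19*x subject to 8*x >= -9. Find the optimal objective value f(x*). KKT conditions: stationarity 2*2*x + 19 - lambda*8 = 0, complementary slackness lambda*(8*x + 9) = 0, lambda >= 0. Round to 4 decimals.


Step 1: Try lambda = 0 (constraint inactive).
x_unc = -19/(2*2) = -4.75
Check: 8*-4.75 = -38.0 < -9 -- violated!
Step 2: Constraint must be active: 8*x = -9
x* = -9/8 = -1.125
lambda = (2*2*(-1.125) + 19)/8 = 1.8125
Step 3: Compute optimal value.
f(x*) = 2*(-1.125)^2 + 19*(-1.125) = -18.8438


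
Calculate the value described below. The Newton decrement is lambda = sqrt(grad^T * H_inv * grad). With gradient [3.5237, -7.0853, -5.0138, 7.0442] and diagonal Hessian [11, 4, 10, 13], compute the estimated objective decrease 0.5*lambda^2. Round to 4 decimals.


Step 1: H is diagonal, so H^(-1) * g = [0.3203, -1.7713, -0.5014, 0.5419].
Step 2: g^T H^(-1) g = sum_i g_i^2 / H_ii
  = (3.5237)^2/11 + (-7.0853)^2/4 + (-5.0138)^2/10 + (7.0442)^2/13
  = 1.1288 + 12.5504 + 2.5138 + 3.817 = 20.0099
Step 3: Objective decrease = 0.5 * g^T H^(-1) g = 10.005


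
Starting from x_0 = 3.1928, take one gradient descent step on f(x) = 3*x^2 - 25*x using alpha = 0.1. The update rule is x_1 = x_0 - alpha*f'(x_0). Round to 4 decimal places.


We compute the gradient at x_0 and apply the update.
f'(x) = 6*x - 25
f'(3.1928) = 6*3.1928 - 25 = -5.8432
x_1 = 3.1928 - 0.1*-5.8432 = 3.7771


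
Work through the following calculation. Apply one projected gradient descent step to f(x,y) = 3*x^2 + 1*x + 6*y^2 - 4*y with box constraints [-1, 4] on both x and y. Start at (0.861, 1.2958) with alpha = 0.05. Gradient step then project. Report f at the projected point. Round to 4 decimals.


Step 1: Compute gradient at (0.861, 1.2958).
grad_x = 2*3*0.861 + 1 = 6.166
grad_y = 2*6*1.2958 - 4 = 11.5496
Step 2: Gradient step.
x_raw = 0.861 - 0.05*6.166 = 0.5527
y_raw = 1.2958 - 0.05*11.5496 = 0.7183
Step 3: Project onto [-1, 4].
x_proj = clip(0.5527) = 0.5527
y_proj = clip(0.7183) = 0.7183
Step 4: Evaluate f.
f(0.5527, 0.7183) = 1.6918


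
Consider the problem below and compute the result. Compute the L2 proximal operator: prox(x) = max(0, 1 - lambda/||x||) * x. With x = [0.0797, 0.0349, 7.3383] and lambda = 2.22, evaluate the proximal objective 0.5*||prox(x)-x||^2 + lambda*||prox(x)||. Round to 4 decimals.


Step 1: Compute ||x||.
||x|| = 7.3388
Step 2: Compute scaling factor.
scale = max(0, 1 - 2.22/7.3388) = 0.6975
Step 3: prox(x) = [0.0556, 0.0243, 5.1185]
||prox(x)|| = 5.1188
Step 4: Proximal objective.
0.5*||prox-x||^2 = 2.4642
lambda*||prox|| = 11.3637
Total = 13.828


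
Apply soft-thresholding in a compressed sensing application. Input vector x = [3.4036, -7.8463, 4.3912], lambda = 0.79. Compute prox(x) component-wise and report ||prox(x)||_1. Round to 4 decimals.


Soft-thresholding with lambda = 0.79:
prox(3.4036) = sign(3.4036)*max(|3.4036| - 0.79, 0) = 2.6136
prox(-7.8463) = sign(-7.8463)*max(|-7.8463| - 0.79, 0) = -7.0563
prox(4.3912) = sign(4.3912)*max(|4.3912| - 0.79, 0) = 3.6012
prox(x) = [2.6136, -7.0563, 3.6012]
||prox(x)||_1 = 2.6136 + 7.0563 + 3.6012 = 13.2711


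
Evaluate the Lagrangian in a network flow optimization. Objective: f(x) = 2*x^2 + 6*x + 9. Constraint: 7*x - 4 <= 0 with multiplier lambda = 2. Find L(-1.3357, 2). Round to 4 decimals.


Step 1: Evaluate f(x).
f(-1.3357) = 2*(-1.3357)^2 + 6*(-1.3357) + 9 = 4.554
Step 2: Evaluate g(x).
g(-1.3357) = 7*-1.3357 - 4 = -13.3499
Step 3: Compute Lagrangian.
L = 4.554 + 2*-13.3499 = -22.1458


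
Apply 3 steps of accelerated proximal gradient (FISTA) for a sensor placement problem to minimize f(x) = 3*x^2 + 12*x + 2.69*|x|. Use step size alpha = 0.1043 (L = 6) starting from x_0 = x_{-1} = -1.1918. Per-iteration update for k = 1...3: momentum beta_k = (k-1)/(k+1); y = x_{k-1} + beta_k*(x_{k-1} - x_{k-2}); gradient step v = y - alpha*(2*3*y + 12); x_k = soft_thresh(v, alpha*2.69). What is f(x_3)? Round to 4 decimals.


FISTA on f(x) = 3*x^2 + 12*x + 2.69*|x|
L = 6, alpha = 0.1043
Iteration 1: beta = 0.0, y = -1.1918 + 0.0*(-1.1918 + 1.1918) = -1.1918
  grad(y) = 4.8492, v = y - alpha*grad = -1.6976
  prox(v) = soft_thresh(-1.6976, 0.2806) = -1.417
Iteration 2: beta = 0.3333, y = -1.417 + 0.3333*(-1.417 + 1.1918) = -1.4921
  grad(y) = 3.0476, v = y - alpha*grad = -1.8099
  prox(v) = soft_thresh(-1.8099, 0.2806) = -1.5294
Iteration 3: beta = 0.5, y = -1.5294 + 0.5*(-1.5294 + 1.417) = -1.5855
  grad(y) = 2.4867, v = y - alpha*grad = -1.8449
  prox(v) = soft_thresh(-1.8449, 0.2806) = -1.5643
f(x_3) = 3*(-1.5643)^2 + 12*(-1.5643) + 2.69*|-1.5643| = -7.2225


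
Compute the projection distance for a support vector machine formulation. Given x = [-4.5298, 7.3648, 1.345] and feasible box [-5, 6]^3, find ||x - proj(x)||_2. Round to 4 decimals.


Project each component onto [-5, 6].
clip(-4.5298) = -4.5298, clip(7.3648) = 6.0, clip(1.345) = 1.345
Projection = [-4.5298, 6.0, 1.345]
Squared diffs: [0.0, 1.8627, 0.0]
Distance = sqrt(1.8627) = 1.3648


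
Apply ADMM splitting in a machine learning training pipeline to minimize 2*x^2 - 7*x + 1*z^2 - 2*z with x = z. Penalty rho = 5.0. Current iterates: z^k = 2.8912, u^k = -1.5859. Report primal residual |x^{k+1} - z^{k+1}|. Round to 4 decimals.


ADMM iteration with rho = 5.0, z^k = 2.8912, u^k = -1.5859
Step 1: x-update.
Minimize 2*x^2 - 7*x + (5.0/2)*(x - 2.8912 - 1.5859)^2
FOC: (2*2 + 5.0)*x = 7 + 5.0*(2.8912 + 1.5859)
x^{k+1} = 3.2651
Step 2: z-update.
Minimize 1*z^2 - 2*z + (5.0/2)*(3.2651 - z - 1.5859)^2
FOC: (2*1 + 5.0)*z = 2 + 5.0*(3.2651 - 1.5859)
z^{k+1} = 1.4851
Step 3: u-update.
u^{k+1} = -1.5859 + 3.2651 - 1.4851 = 0.194
Step 4: Primal residual = |3.2651 - 1.4851| = 1.7799


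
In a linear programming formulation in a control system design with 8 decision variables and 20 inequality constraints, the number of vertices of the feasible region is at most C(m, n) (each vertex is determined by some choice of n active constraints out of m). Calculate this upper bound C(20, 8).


Each vertex corresponds to some choice of n active constraints out of m, so the number of vertices is at most C(m, n) = m! / (n!(m-n)!).
m = 20, n = 8
Numerator: 20 * 19 * 18 * 17 * 16 * 15 * 14 * 13
Denominator: 8! = 40320
C(20, 8) = 125970


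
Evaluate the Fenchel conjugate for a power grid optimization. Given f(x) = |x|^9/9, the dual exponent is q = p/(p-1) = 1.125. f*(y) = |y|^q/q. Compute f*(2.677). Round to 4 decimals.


The conjugate exponent q satisfies 1/p + 1/q = 1.
p = 9, so q = 9/(9 - 1) = 1.125
|y|^q = 2.677^1.125 = 3.0276
f*(2.677) = 3.0276 / 1.125 = 2.6912


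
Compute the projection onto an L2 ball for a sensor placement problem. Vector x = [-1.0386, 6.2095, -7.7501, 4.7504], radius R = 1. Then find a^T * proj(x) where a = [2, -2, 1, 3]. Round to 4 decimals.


Step 1: Compute ||x|| (intermediates to 6 decimals).
||x|| = sqrt((-1.0386)^2 + 6.2095^2 + (-7.7501)^2 + 4.7504^2) = 11.057438
Step 2: Project.
Since ||x|| > R, scale = R/||x|| = 1/11.057438 = 0.090437, proj(x) = scale * x
proj(x) = [-0.093928, 0.561569, -0.700896, 0.429612]
Step 3: Dot product.
a^T * proj(x) = 2*(-0.093928) - 2*0.561569 + 1*(-0.700896) + 3*0.429612 = -0.7231


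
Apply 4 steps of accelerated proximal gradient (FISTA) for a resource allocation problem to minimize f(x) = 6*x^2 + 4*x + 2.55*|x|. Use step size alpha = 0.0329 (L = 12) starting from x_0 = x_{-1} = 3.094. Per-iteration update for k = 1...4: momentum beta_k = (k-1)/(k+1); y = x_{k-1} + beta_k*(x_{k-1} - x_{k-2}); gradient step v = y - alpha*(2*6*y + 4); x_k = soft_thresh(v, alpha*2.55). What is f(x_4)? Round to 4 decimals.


FISTA on f(x) = 6*x^2 + 4*x + 2.55*|x|
L = 12, alpha = 0.0329
Iteration 1: beta = 0.0, y = 3.094 + 0.0*(3.094 - 3.094) = 3.094
  grad(y) = 41.128, v = y - alpha*grad = 1.7409
  prox(v) = soft_thresh(1.7409, 0.0839) = 1.657
Iteration 2: beta = 0.3333, y = 1.657 + 0.3333*(1.657 - 3.094) = 1.178
  grad(y) = 18.1359, v = y - alpha*grad = 0.5813
  prox(v) = soft_thresh(0.5813, 0.0839) = 0.4974
Iteration 3: beta = 0.5, y = 0.4974 + 0.5*(0.4974 - 1.657) = -0.0824
  grad(y) = 3.0117, v = y - alpha*grad = -0.1814
  prox(v) = soft_thresh(-0.1814, 0.0839) = -0.0975
Iteration 4: beta = 0.6, y = -0.0975 + 0.6*(-0.0975 - 0.4974) = -0.4545
  grad(y) = -1.4544, v = y - alpha*grad = -0.4067
  prox(v) = soft_thresh(-0.4067, 0.0839) = -0.3228
f(x_4) = 6*(-0.3228)^2 + 4*(-0.3228) + 2.55*|-0.3228| = 0.1571


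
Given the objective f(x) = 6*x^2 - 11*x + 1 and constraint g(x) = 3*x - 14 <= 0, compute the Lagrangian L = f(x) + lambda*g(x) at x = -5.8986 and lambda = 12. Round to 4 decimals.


Step 1: Evaluate f(x).
f(-5.8986) = 6*(-5.8986)^2 - 11*(-5.8986) + 1 = 274.6455
Step 2: Evaluate g(x).
g(-5.8986) = 3*-5.8986 - 14 = -31.6958
Step 3: Compute Lagrangian.
L = 274.6455 + 12*-31.6958 = -105.7041


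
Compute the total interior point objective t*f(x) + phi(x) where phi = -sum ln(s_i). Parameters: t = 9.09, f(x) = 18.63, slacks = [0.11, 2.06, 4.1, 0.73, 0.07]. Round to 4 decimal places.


Step 1: Compute log-barrier.
ln values: [-2.2073, 0.7227, 1.411, -0.3147, -2.6593]
phi = -(-2.2073 + 0.7227 + 1.411 - 0.3147 - 2.6593) = 3.0476
Step 2: Compute augmented objective.
t*f(x) = 9.09*18.63 = 169.3467
Total = 169.3467 + 3.0476 = 172.3943


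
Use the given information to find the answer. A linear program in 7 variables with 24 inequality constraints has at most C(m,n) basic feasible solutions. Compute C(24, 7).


Each vertex corresponds to some choice of n active constraints out of m, so the number of vertices is at most C(m, n) = m! / (n!(m-n)!).
m = 24, n = 7
Numerator: 24 * 23 * 22 * 21 * 20 * 19 * 18
Denominator: 7! = 5040
C(24, 7) = 346104


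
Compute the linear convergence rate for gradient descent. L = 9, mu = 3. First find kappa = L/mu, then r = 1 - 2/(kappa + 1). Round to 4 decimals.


Step 1: Compute the condition number.
kappa = L/mu = 9/3 = 3.0
Step 2: Compute the convergence rate.
r = 1 - 2/(kappa + 1) = 1 - 2*mu/(L + mu) = (L - mu)/(L + mu) = 6/12 = 0.5


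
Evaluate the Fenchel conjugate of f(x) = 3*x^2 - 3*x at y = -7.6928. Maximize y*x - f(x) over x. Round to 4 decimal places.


f*(y) = sup_x {y*x - a*x^2 - b*x} = sup_x {(y-b)*x - a*x^2}
FOC: (y - b) - 2a*x = 0 => x* = (y - b)/(2a)
x* = (-7.6928 + 3)/(2*3) = -0.7821
f*(-7.6928) = (y-b)^2/(4a) = (-7.6928 + 3)^2/(4*3)
= 22.0224/12 = 1.8352


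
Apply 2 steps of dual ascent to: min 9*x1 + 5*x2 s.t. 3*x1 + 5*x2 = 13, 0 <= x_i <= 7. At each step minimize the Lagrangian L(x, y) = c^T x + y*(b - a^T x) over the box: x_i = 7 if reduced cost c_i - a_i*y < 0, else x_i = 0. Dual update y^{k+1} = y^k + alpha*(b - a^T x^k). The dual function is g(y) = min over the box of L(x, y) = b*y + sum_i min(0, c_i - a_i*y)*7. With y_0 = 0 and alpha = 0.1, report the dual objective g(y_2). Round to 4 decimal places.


Dual ascent for LP: min 9*x1 + 5*x2, 3*x1 + 5*x2 = 13, 0 <= x_i <= 7
Step 1: y^k = 0.0, reduced costs: (9.0, 5.0)
  x^k = (0.0, 0.0), subgradient = b - a^T x = 13.0
  y^{k+1} = 0.0 + 0.1*13.0 = 1.3
Step 2: y^k = 1.3, reduced costs: (5.1, -1.5)
  x^k = (0.0, 7.0), subgradient = b - a^T x = -22.0
  y^{k+1} = 1.3 + 0.1*-22.0 = -0.9
Dual objective at y_2 = -0.9: reduced costs (11.7, 9.5), box minimizer x = (0.0, 0.0)
g(y_2) = b*y + (c1 - a1*y)*x1 + (c2 - a2*y)*x2 = 13*(-0.9) + 11.7*0.0 + 9.5*0.0 = -11.7 + 0.0 + 0.0 = -11.7
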